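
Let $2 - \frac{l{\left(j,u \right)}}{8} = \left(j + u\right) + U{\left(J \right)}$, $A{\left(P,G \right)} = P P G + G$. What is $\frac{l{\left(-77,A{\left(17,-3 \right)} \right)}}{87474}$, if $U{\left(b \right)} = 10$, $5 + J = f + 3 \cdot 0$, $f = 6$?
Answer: $\frac{1252}{14579} \approx 0.085877$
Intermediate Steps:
$J = 1$ ($J = -5 + \left(6 + 3 \cdot 0\right) = -5 + \left(6 + 0\right) = -5 + 6 = 1$)
$A{\left(P,G \right)} = G + G P^{2}$ ($A{\left(P,G \right)} = P^{2} G + G = G P^{2} + G = G + G P^{2}$)
$l{\left(j,u \right)} = -64 - 8 j - 8 u$ ($l{\left(j,u \right)} = 16 - 8 \left(\left(j + u\right) + 10\right) = 16 - 8 \left(10 + j + u\right) = 16 - \left(80 + 8 j + 8 u\right) = -64 - 8 j - 8 u$)
$\frac{l{\left(-77,A{\left(17,-3 \right)} \right)}}{87474} = \frac{-64 - -616 - 8 \left(- 3 \left(1 + 17^{2}\right)\right)}{87474} = \left(-64 + 616 - 8 \left(- 3 \left(1 + 289\right)\right)\right) \frac{1}{87474} = \left(-64 + 616 - 8 \left(\left(-3\right) 290\right)\right) \frac{1}{87474} = \left(-64 + 616 - -6960\right) \frac{1}{87474} = \left(-64 + 616 + 6960\right) \frac{1}{87474} = 7512 \cdot \frac{1}{87474} = \frac{1252}{14579}$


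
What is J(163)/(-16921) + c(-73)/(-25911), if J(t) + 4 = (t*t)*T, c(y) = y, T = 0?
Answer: 1338877/438440031 ≈ 0.0030537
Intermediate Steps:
J(t) = -4 (J(t) = -4 + (t*t)*0 = -4 + t**2*0 = -4 + 0 = -4)
J(163)/(-16921) + c(-73)/(-25911) = -4/(-16921) - 73/(-25911) = -4*(-1/16921) - 73*(-1/25911) = 4/16921 + 73/25911 = 1338877/438440031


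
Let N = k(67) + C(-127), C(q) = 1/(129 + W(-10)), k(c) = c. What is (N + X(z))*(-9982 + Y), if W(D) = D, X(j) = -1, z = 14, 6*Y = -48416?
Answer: -425379670/357 ≈ -1.1915e+6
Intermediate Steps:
Y = -24208/3 (Y = (⅙)*(-48416) = -24208/3 ≈ -8069.3)
C(q) = 1/119 (C(q) = 1/(129 - 10) = 1/119)
N = 7974/119 (N = 67 + 1/119 = 7974/119 ≈ 67.008)
(N + X(z))*(-9982 + Y) = (7974/119 - 1)*(-9982 - 24208/3) = (7855/119)*(-54154/3) = -425379670/357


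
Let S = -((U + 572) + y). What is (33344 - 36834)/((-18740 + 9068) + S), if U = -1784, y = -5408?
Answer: 1745/1526 ≈ 1.1435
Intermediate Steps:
S = 6620 (S = -((-1784 + 572) - 5408) = -(-1212 - 5408) = -1*(-6620) = 6620)
(33344 - 36834)/((-18740 + 9068) + S) = (33344 - 36834)/((-18740 + 9068) + 6620) = -3490/(-9672 + 6620) = -3490/(-3052) = -3490*(-1/3052) = 1745/1526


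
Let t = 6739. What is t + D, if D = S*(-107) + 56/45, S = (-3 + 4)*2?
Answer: 293681/45 ≈ 6526.2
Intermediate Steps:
S = 2 (S = 1*2 = 2)
D = -9574/45 (D = 2*(-107) + 56/45 = -214 + 56*(1/45) = -214 + 56/45 = -9574/45 ≈ -212.76)
t + D = 6739 - 9574/45 = 293681/45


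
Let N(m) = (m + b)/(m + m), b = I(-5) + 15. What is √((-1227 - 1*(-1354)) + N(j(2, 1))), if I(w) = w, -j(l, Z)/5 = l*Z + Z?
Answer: √4578/6 ≈ 11.277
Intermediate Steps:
j(l, Z) = -5*Z - 5*Z*l (j(l, Z) = -5*(l*Z + Z) = -5*(Z*l + Z) = -5*(Z + Z*l) = -5*Z - 5*Z*l)
b = 10 (b = -5 + 15 = 10)
N(m) = (10 + m)/(2*m) (N(m) = (m + 10)/(m + m) = (10 + m)/((2*m)) = (10 + m)*(1/(2*m)) = (10 + m)/(2*m))
√((-1227 - 1*(-1354)) + N(j(2, 1))) = √((-1227 - 1*(-1354)) + (10 - 5*1*(1 + 2))/(2*((-5*1*(1 + 2))))) = √((-1227 + 1354) + (10 - 5*1*3)/(2*((-5*1*3)))) = √(127 + (½)*(10 - 15)/(-15)) = √(127 + (½)*(-1/15)*(-5)) = √(127 + ⅙) = √(763/6) = √4578/6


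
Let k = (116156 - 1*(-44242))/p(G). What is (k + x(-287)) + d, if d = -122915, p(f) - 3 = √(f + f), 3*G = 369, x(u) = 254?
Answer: -9850617/79 + 53466*√246/79 ≈ -1.1408e+5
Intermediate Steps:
G = 123 (G = (⅓)*369 = 123)
p(f) = 3 + √2*√f (p(f) = 3 + √(f + f) = 3 + √(2*f) = 3 + √2*√f)
k = 160398/(3 + √246) (k = (116156 - 1*(-44242))/(3 + √2*√123) = (116156 + 44242)/(3 + √246) = 160398/(3 + √246) ≈ 8584.6)
(k + x(-287)) + d = ((-160398/79 + 53466*√246/79) + 254) - 122915 = (-140332/79 + 53466*√246/79) - 122915 = -9850617/79 + 53466*√246/79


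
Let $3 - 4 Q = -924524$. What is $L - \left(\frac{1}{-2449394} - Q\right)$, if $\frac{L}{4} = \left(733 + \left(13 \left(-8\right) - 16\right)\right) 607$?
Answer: $\frac{8423445146153}{4898788} \approx 1.7195 \cdot 10^{6}$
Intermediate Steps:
$Q = \frac{924527}{4}$ ($Q = \frac{3}{4} - -231131 = \frac{3}{4} + 231131 = \frac{924527}{4} \approx 2.3113 \cdot 10^{5}$)
$L = 1488364$ ($L = 4 \left(733 + \left(13 \left(-8\right) - 16\right)\right) 607 = 4 \left(733 - 120\right) 607 = 4 \cdot 613 \cdot 607 = 4 \cdot 372091 = 1488364$)
$L - \left(\frac{1}{-2449394} - Q\right) = 1488364 - \left(\frac{1}{-2449394} - \frac{924527}{4}\right) = 1488364 - \left(- \frac{1}{2449394} - \frac{924527}{4}\right) = 1488364 - - \frac{1132265443321}{4898788} = 1488364 + \frac{1132265443321}{4898788} = \frac{8423445146153}{4898788}$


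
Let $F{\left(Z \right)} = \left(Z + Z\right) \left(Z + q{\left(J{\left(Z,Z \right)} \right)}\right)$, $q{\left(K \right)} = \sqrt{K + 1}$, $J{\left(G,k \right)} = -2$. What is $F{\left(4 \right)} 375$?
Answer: $12000 + 3000 i \approx 12000.0 + 3000.0 i$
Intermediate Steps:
$q{\left(K \right)} = \sqrt{1 + K}$
$F{\left(Z \right)} = 2 Z \left(i + Z\right)$ ($F{\left(Z \right)} = \left(Z + Z\right) \left(Z + \sqrt{1 - 2}\right) = 2 Z \left(Z + \sqrt{-1}\right) = 2 Z \left(Z + i\right) = 2 Z \left(i + Z\right)$)
$F{\left(4 \right)} 375 = 2 \cdot 4 \left(i + 4\right) 375 = 2 \cdot 4 \left(4 + i\right) 375 = \left(32 + 8 i\right) 375 = 12000 + 3000 i$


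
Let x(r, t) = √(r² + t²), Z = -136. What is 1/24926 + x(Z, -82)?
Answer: 1/24926 + 2*√6305 ≈ 158.81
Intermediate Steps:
1/24926 + x(Z, -82) = 1/24926 + √((-136)² + (-82)²) = 1/24926 + √(18496 + 6724) = 1/24926 + √25220 = 1/24926 + 2*√6305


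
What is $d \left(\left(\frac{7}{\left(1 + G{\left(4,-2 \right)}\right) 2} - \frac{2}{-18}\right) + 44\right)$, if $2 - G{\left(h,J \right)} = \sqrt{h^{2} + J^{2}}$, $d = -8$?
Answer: $- \frac{34180}{99} + \frac{56 \sqrt{5}}{11} \approx -333.87$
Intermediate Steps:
$G{\left(h,J \right)} = 2 - \sqrt{J^{2} + h^{2}}$ ($G{\left(h,J \right)} = 2 - \sqrt{h^{2} + J^{2}} = 2 - \sqrt{J^{2} + h^{2}}$)
$d \left(\left(\frac{7}{\left(1 + G{\left(4,-2 \right)}\right) 2} - \frac{2}{-18}\right) + 44\right) = - 8 \left(\left(\frac{7}{\left(1 + \left(2 - \sqrt{\left(-2\right)^{2} + 4^{2}}\right)\right) 2} - \frac{2}{-18}\right) + 44\right) = - 8 \left(\left(\frac{7}{\left(1 + \left(2 - \sqrt{4 + 16}\right)\right) 2} - - \frac{1}{9}\right) + 44\right) = - 8 \left(\left(\frac{7}{\left(1 + \left(2 - \sqrt{20}\right)\right) 2} + \frac{1}{9}\right) + 44\right) = - 8 \left(\left(\frac{7}{\left(1 + \left(2 - 2 \sqrt{5}\right)\right) 2} + \frac{1}{9}\right) + 44\right) = - 8 \left(\left(\frac{7}{\left(3 - 2 \sqrt{5}\right) 2} + \frac{1}{9}\right) + 44\right) = - 8 \left(\left(\frac{7}{6 - 4 \sqrt{5}} + \frac{1}{9}\right) + 44\right) = - 8 \left(\left(\frac{1}{9} + \frac{7}{6 - 4 \sqrt{5}}\right) + 44\right) = - 8 \left(\frac{397}{9} + \frac{7}{6 - 4 \sqrt{5}}\right) = - \frac{3176}{9} - \frac{56}{6 - 4 \sqrt{5}}$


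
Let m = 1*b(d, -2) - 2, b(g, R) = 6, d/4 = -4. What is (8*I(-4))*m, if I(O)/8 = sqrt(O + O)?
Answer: 512*I*sqrt(2) ≈ 724.08*I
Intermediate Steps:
d = -16 (d = 4*(-4) = -16)
I(O) = 8*sqrt(2)*sqrt(O) (I(O) = 8*sqrt(O + O) = 8*sqrt(2*O) = 8*(sqrt(2)*sqrt(O)) = 8*sqrt(2)*sqrt(O))
m = 4 (m = 1*6 - 2 = 6 - 2 = 4)
(8*I(-4))*m = (8*(8*sqrt(2)*sqrt(-4)))*4 = (8*(8*sqrt(2)*(2*I)))*4 = (8*(16*I*sqrt(2)))*4 = (128*I*sqrt(2))*4 = 512*I*sqrt(2)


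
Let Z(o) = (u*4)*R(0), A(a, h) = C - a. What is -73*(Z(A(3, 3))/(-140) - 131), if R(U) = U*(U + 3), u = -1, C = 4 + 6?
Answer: 9563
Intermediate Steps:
C = 10
R(U) = U*(3 + U)
A(a, h) = 10 - a
Z(o) = 0 (Z(o) = (-1*4)*(0*(3 + 0)) = -0*3 = -4*0 = 0)
-73*(Z(A(3, 3))/(-140) - 131) = -73*(0/(-140) - 131) = -73*(0*(-1/140) - 131) = -73*(0 - 131) = -73*(-131) = 9563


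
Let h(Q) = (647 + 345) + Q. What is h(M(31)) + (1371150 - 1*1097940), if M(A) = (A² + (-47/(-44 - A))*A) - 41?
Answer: 20635607/75 ≈ 2.7514e+5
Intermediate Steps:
M(A) = -41 + A² - 47*A/(-44 - A) (M(A) = (A² - 47*A/(-44 - A)) - 41 = -41 + A² - 47*A/(-44 - A))
h(Q) = 992 + Q
h(M(31)) + (1371150 - 1*1097940) = (992 + (-1804 + 31³ + 6*31 + 44*31²)/(44 + 31)) + (1371150 - 1*1097940) = (992 + (-1804 + 29791 + 186 + 44*961)/75) + (1371150 - 1097940) = (992 + (-1804 + 29791 + 186 + 42284)/75) + 273210 = (992 + (1/75)*70457) + 273210 = (992 + 70457/75) + 273210 = 144857/75 + 273210 = 20635607/75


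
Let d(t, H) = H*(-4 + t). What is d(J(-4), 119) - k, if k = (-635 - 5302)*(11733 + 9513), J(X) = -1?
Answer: 126136907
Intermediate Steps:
k = -126137502 (k = -5937*21246 = -126137502)
d(J(-4), 119) - k = 119*(-4 - 1) - 1*(-126137502) = 119*(-5) + 126137502 = -595 + 126137502 = 126136907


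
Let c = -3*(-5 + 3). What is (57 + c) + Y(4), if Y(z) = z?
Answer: 67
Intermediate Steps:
c = 6 (c = -3*(-2) = 6)
(57 + c) + Y(4) = (57 + 6) + 4 = 63 + 4 = 67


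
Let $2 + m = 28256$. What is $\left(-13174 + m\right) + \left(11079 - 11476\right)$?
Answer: $14683$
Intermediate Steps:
$m = 28254$ ($m = -2 + 28256 = 28254$)
$\left(-13174 + m\right) + \left(11079 - 11476\right) = \left(-13174 + 28254\right) + \left(11079 - 11476\right) = 15080 - 397 = 14683$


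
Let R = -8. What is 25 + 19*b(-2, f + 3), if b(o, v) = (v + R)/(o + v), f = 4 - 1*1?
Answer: 31/2 ≈ 15.500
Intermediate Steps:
f = 3 (f = 4 - 1 = 3)
b(o, v) = (-8 + v)/(o + v) (b(o, v) = (v - 8)/(o + v) = (-8 + v)/(o + v))
25 + 19*b(-2, f + 3) = 25 + 19*((-8 + (3 + 3))/(-2 + (3 + 3))) = 25 + 19*((-8 + 6)/(-2 + 6)) = 25 + 19*(-2/4) = 25 + 19*((¼)*(-2)) = 25 + 19*(-½) = 25 - 19/2 = 31/2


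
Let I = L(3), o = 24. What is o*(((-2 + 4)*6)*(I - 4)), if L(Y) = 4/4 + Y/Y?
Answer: -576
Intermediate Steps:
L(Y) = 2 (L(Y) = 4*(¼) + 1 = 1 + 1 = 2)
I = 2
o*(((-2 + 4)*6)*(I - 4)) = 24*(((-2 + 4)*6)*(2 - 4)) = 24*((2*6)*(-2)) = 24*(12*(-2)) = 24*(-24) = -576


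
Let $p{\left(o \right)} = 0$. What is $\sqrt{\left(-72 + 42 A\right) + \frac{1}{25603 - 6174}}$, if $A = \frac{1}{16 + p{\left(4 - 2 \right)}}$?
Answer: $\frac{7 i \sqrt{8551208054}}{77716} \approx 8.3292 i$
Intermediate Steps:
$A = \frac{1}{16}$ ($A = \frac{1}{16 + 0} = \frac{1}{16} \approx 0.0625$)
$\sqrt{\left(-72 + 42 A\right) + \frac{1}{25603 - 6174}} = \sqrt{\left(-72 + 42 \cdot \frac{1}{16}\right) + \frac{1}{25603 - 6174}} = \sqrt{\left(-72 + \frac{21}{8}\right) + \frac{1}{19429}} = \sqrt{- \frac{555}{8} + \frac{1}{19429}} = \sqrt{- \frac{10783087}{155432}} = \frac{7 i \sqrt{8551208054}}{77716}$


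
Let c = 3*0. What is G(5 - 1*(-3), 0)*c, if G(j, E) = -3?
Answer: 0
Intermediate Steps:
c = 0
G(5 - 1*(-3), 0)*c = -3*0 = 0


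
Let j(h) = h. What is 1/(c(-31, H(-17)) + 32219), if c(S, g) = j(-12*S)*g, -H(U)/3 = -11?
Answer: 1/44495 ≈ 2.2474e-5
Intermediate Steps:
H(U) = 33 (H(U) = -3*(-11) = 33)
c(S, g) = -12*S*g (c(S, g) = (-12*S)*g = -12*S*g)
1/(c(-31, H(-17)) + 32219) = 1/(-12*(-31)*33 + 32219) = 1/(12276 + 32219) = 1/44495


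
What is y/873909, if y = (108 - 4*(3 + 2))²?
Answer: 7744/873909 ≈ 0.0088613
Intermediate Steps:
y = 7744 (y = (108 - 4*5)² = (108 - 20)² = 88² = 7744)
y/873909 = 7744/873909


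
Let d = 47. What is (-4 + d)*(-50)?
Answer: -2150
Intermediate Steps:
(-4 + d)*(-50) = (-4 + 47)*(-50) = 43*(-50) = -2150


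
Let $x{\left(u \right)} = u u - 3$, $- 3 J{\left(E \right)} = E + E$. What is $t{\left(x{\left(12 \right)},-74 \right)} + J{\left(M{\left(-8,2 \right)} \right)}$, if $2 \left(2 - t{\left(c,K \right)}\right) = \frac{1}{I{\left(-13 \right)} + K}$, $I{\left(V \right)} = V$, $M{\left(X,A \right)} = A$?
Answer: $\frac{39}{58} \approx 0.67241$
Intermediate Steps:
$J{\left(E \right)} = - \frac{2 E}{3}$ ($J{\left(E \right)} = - \frac{E + E}{3} = - \frac{2 E}{3}$)
$x{\left(u \right)} = -3 + u^{2}$ ($x{\left(u \right)} = u^{2} - 3 = -3 + u^{2}$)
$t{\left(c,K \right)} = 2 - \frac{1}{2 \left(-13 + K\right)}$
$t{\left(x{\left(12 \right)},-74 \right)} + J{\left(M{\left(-8,2 \right)} \right)} = \frac{-53 + 4 \left(-74\right)}{2 \left(-13 - 74\right)} - \frac{4}{3} = \frac{-53 - 296}{2 \left(-87\right)} - \frac{4}{3} = \frac{1}{2} \left(- \frac{1}{87}\right) \left(-349\right) - \frac{4}{3} = \frac{349}{174} - \frac{4}{3} = \frac{39}{58}$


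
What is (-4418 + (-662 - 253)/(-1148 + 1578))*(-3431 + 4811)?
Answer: -262290390/43 ≈ -6.0998e+6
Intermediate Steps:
(-4418 + (-662 - 253)/(-1148 + 1578))*(-3431 + 4811) = (-4418 - 915/430)*1380 = (-4418 - 915*1/430)*1380 = (-4418 - 183/86)*1380 = -380131/86*1380 = -262290390/43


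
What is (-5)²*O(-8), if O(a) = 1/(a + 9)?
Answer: 25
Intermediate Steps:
O(a) = 1/(9 + a)
(-5)²*O(-8) = (-5)²/(9 - 8) = 25/1 = 25*1 = 25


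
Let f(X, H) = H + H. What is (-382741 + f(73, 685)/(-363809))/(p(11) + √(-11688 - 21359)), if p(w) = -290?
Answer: 40380940333310/42619132923 + 139244621839*I*√33047/42619132923 ≈ 947.48 + 593.94*I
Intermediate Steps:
f(X, H) = 2*H
(-382741 + f(73, 685)/(-363809))/(p(11) + √(-11688 - 21359)) = (-382741 + (2*685)/(-363809))/(-290 + √(-11688 - 21359)) = (-382741 + 1370*(-1/363809))/(-290 + √(-33047)) = (-382741 - 1370/363809)/(-290 + I*√33047) = -139244621839/(363809*(-290 + I*√33047))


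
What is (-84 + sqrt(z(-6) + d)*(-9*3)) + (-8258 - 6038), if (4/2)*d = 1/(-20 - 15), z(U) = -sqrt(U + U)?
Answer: -14380 - 27*sqrt(-70 - 9800*I*sqrt(3))/70 ≈ -14415.0 + 35.607*I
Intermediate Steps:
z(U) = -sqrt(2)*sqrt(U) (z(U) = -sqrt(2*U) = -sqrt(2)*sqrt(U))
d = -1/70 (d = 1/(2*(-20 - 15)) = (1/2)/(-35) = (1/2)*(-1/35) = -1/70 ≈ -0.014286)
(-84 + sqrt(z(-6) + d)*(-9*3)) + (-8258 - 6038) = (-84 + sqrt(-sqrt(2)*sqrt(-6) - 1/70)*(-9*3)) + (-8258 - 6038) = (-84 + sqrt(-sqrt(2)*I*sqrt(6) - 1/70)*(-27)) - 14296 = (-84 + sqrt(-2*I*sqrt(3) - 1/70)*(-27)) - 14296 = (-84 + sqrt(-1/70 - 2*I*sqrt(3))*(-27)) - 14296 = (-84 - 27*sqrt(-1/70 - 2*I*sqrt(3))) - 14296 = -14380 - 27*sqrt(-1/70 - 2*I*sqrt(3))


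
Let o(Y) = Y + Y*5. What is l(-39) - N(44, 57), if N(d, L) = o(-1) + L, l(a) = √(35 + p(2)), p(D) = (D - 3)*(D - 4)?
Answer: -51 + √37 ≈ -44.917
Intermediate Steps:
p(D) = (-4 + D)*(-3 + D) (p(D) = (-3 + D)*(-4 + D) = (-4 + D)*(-3 + D))
o(Y) = 6*Y (o(Y) = Y + 5*Y = 6*Y)
l(a) = √37 (l(a) = √(35 + (12 + 2² - 7*2)) = √(35 + (12 + 4 - 14)) = √(35 + 2) = √37)
N(d, L) = -6 + L (N(d, L) = 6*(-1) + L = -6 + L)
l(-39) - N(44, 57) = √37 - (-6 + 57) = √37 - 1*51 = √37 - 51 = -51 + √37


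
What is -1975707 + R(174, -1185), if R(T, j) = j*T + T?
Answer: -2181723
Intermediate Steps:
R(T, j) = T + T*j (R(T, j) = T*j + T = T + T*j)
-1975707 + R(174, -1185) = -1975707 + 174*(1 - 1185) = -1975707 + 174*(-1184) = -1975707 - 206016 = -2181723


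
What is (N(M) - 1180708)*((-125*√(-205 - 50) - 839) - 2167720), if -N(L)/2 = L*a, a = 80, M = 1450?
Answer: 3063540647772 + 176588500*I*√255 ≈ 3.0635e+12 + 2.8199e+9*I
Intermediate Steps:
N(L) = -160*L (N(L) = -2*L*80 = -160*L)
(N(M) - 1180708)*((-125*√(-205 - 50) - 839) - 2167720) = (-160*1450 - 1180708)*((-125*√(-205 - 50) - 839) - 2167720) = (-232000 - 1180708)*((-125*I*√255 - 839) - 2167720) = -1412708*((-125*I*√255 - 839) - 2167720) = -1412708*((-839 - 125*I*√255) - 2167720) = -1412708*(-2168559 - 125*I*√255) = 3063540647772 + 176588500*I*√255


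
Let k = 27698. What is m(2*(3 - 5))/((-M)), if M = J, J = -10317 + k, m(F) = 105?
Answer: -15/2483 ≈ -0.0060411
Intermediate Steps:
J = 17381 (J = -10317 + 27698 = 17381)
M = 17381
m(2*(3 - 5))/((-M)) = 105/((-1*17381)) = 105/(-17381) = 105*(-1/17381) = -15/2483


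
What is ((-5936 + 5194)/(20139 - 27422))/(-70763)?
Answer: -106/73623847 ≈ -1.4398e-6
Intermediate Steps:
((-5936 + 5194)/(20139 - 27422))/(-70763) = -742/(-7283)*(-1/70763) = -742*(-1/7283)*(-1/70763) = (742/7283)*(-1/70763) = -106/73623847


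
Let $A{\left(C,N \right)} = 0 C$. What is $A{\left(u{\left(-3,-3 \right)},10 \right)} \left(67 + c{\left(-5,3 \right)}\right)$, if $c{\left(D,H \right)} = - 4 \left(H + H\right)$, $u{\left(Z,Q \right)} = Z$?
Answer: $0$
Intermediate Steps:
$c{\left(D,H \right)} = - 8 H$ ($c{\left(D,H \right)} = - 4 \cdot 2 H = - 8 H$)
$A{\left(C,N \right)} = 0$
$A{\left(u{\left(-3,-3 \right)},10 \right)} \left(67 + c{\left(-5,3 \right)}\right) = 0 \left(67 - 24\right) = 0 \cdot 43 = 0$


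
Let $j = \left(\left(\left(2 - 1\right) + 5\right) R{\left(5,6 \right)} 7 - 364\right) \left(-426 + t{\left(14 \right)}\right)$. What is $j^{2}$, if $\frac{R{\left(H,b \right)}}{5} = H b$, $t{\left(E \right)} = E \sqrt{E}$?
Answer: $6491193605120 - 420296153088 \sqrt{14} \approx 4.9186 \cdot 10^{12}$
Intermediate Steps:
$t{\left(E \right)} = E^{\frac{3}{2}}$
$R{\left(H,b \right)} = 5 H b$
$j = -2528736 + 83104 \sqrt{14}$ ($j = \left(\left(\left(2 - 1\right) + 5\right) 5 \cdot 5 \cdot 6 \cdot 7 - 364\right) \left(-426 + 14^{\frac{3}{2}}\right) = \left(\left(1 + 5\right) 150 \cdot 7 - 364\right) \left(-426 + 14 \sqrt{14}\right) = \left(6 \cdot 150 \cdot 7 - 364\right) \left(-426 + 14 \sqrt{14}\right) = \left(900 \cdot 7 - 364\right) \left(-426 + 14 \sqrt{14}\right) = \left(6300 - 364\right) \left(-426 + 14 \sqrt{14}\right) = 5936 \left(-426 + 14 \sqrt{14}\right) = -2528736 + 83104 \sqrt{14} \approx -2.2178 \cdot 10^{6}$)
$j^{2} = \left(-2528736 + 83104 \sqrt{14}\right)^{2}$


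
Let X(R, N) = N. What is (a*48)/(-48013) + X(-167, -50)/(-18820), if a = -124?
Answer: 11441729/90360466 ≈ 0.12662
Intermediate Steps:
(a*48)/(-48013) + X(-167, -50)/(-18820) = -124*48/(-48013) - 50/(-18820) = -5952*(-1/48013) - 50*(-1/18820) = 5952/48013 + 5/1882 = 11441729/90360466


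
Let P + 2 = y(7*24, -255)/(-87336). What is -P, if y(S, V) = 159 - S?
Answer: 19407/9704 ≈ 1.9999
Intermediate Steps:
P = -19407/9704 (P = -2 + (159 - 7*24)/(-87336) = -2 + (159 - 1*168)*(-1/87336) = -2 + (159 - 168)*(-1/87336) = -2 - 9*(-1/87336) = -2 + 1/9704 = -19407/9704 ≈ -1.9999)
-P = -1*(-19407/9704) = 19407/9704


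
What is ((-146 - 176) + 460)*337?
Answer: 46506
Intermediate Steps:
((-146 - 176) + 460)*337 = (-322 + 460)*337 = 138*337 = 46506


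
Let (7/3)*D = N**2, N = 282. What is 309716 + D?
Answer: 2406584/7 ≈ 3.4380e+5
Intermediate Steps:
D = 238572/7 (D = (3/7)*282**2 = (3/7)*79524 = 238572/7 ≈ 34082.)
309716 + D = 309716 + 238572/7 = 2406584/7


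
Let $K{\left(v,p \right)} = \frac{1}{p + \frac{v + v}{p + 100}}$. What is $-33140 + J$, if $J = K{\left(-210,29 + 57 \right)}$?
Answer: $- \frac{86031409}{2596} \approx -33140.0$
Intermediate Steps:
$K{\left(v,p \right)} = \frac{1}{p + \frac{2 v}{100 + p}}$
$J = \frac{31}{2596}$ ($J = \frac{100 + \left(29 + 57\right)}{\left(29 + 57\right)^{2} + 2 \left(-210\right) + 100 \left(29 + 57\right)} = \frac{100 + 86}{86^{2} - 420 + 100 \cdot 86} = \frac{1}{7396 - 420 + 8600} \cdot 186 = \frac{1}{15576} \cdot 186 = \frac{31}{2596} \approx 0.011941$)
$-33140 + J = -33140 + \frac{31}{2596} = - \frac{86031409}{2596}$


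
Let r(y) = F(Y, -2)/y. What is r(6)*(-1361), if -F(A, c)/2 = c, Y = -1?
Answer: -2722/3 ≈ -907.33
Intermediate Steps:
F(A, c) = -2*c
r(y) = 4/y (r(y) = (-2*(-2))/y = 4/y)
r(6)*(-1361) = (4/6)*(-1361) = (4*(⅙))*(-1361) = (⅔)*(-1361) = -2722/3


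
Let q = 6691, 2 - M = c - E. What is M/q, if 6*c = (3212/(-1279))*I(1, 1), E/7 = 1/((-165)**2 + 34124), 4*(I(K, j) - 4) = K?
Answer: 1779113369/3150070784166 ≈ 0.00056478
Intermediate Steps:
I(K, j) = 4 + K/4
E = 7/61349 (E = 7/((-165)**2 + 34124) = 7/(27225 + 34124) = 7/61349 ≈ 0.00011410)
c = -13651/7674 (c = ((3212/(-1279))*(4 + (1/4)*1))/6 = ((3212*(-1/1279))*(4 + 1/4))/6 = (-3212/1279*17/4)/6 = (1/6)*(-13651/1279) = -13651/7674 ≈ -1.7789)
M = 1779113369/470792226 (M = 2 - (-13651/7674 - 1*7/61349) = 2 - (-13651/7674 - 7/61349) = 2 - 1*(-837528917/470792226) = 2 + 837528917/470792226 = 1779113369/470792226 ≈ 3.7790)
M/q = (1779113369/470792226)/6691 = (1779113369/470792226)*(1/6691) = 1779113369/3150070784166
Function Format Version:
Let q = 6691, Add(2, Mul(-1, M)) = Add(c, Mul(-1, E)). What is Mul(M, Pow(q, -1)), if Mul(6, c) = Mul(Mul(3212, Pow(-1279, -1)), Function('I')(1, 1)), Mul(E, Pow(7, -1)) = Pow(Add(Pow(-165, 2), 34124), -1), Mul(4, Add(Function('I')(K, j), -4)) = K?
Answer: Rational(1779113369, 3150070784166) ≈ 0.00056478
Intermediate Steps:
Function('I')(K, j) = Add(4, Mul(Rational(1, 4), K))
E = Rational(7, 61349) (E = Mul(7, Pow(Add(Pow(-165, 2), 34124), -1)) = Mul(7, Pow(Add(27225, 34124), -1)) = Mul(7, Pow(61349, -1)) = Mul(7, Rational(1, 61349)) = Rational(7, 61349) ≈ 0.00011410)
c = Rational(-13651, 7674) (c = Mul(Rational(1, 6), Mul(Mul(3212, Pow(-1279, -1)), Add(4, Mul(Rational(1, 4), 1)))) = Mul(Rational(1, 6), Mul(Mul(3212, Rational(-1, 1279)), Add(4, Rational(1, 4)))) = Mul(Rational(1, 6), Mul(Rational(-3212, 1279), Rational(17, 4))) = Mul(Rational(1, 6), Rational(-13651, 1279)) = Rational(-13651, 7674) ≈ -1.7789)
M = Rational(1779113369, 470792226) (M = Add(2, Mul(-1, Add(Rational(-13651, 7674), Mul(-1, Rational(7, 61349))))) = Add(2, Mul(-1, Add(Rational(-13651, 7674), Rational(-7, 61349)))) = Add(2, Mul(-1, Rational(-837528917, 470792226))) = Add(2, Rational(837528917, 470792226)) = Rational(1779113369, 470792226) ≈ 3.7790)
Mul(M, Pow(q, -1)) = Mul(Rational(1779113369, 470792226), Pow(6691, -1)) = Mul(Rational(1779113369, 470792226), Rational(1, 6691)) = Rational(1779113369, 3150070784166)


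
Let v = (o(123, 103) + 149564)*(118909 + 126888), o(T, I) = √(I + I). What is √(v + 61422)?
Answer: √(36762443930 + 245797*√206) ≈ 1.9174e+5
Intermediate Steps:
o(T, I) = √2*√I (o(T, I) = √(2*I) = √2*√I)
v = 36762382508 + 245797*√206 (v = (√2*√103 + 149564)*(118909 + 126888) = (√206 + 149564)*245797 = (149564 + √206)*245797 = 36762382508 + 245797*√206 ≈ 3.6766e+10)
√(v + 61422) = √((36762382508 + 245797*√206) + 61422) = √(36762443930 + 245797*√206)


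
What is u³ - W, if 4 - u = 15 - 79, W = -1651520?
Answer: 1965952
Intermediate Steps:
u = 68 (u = 4 - (15 - 79) = 4 - 1*(-64) = 4 + 64 = 68)
u³ - W = 68³ - 1*(-1651520) = 314432 + 1651520 = 1965952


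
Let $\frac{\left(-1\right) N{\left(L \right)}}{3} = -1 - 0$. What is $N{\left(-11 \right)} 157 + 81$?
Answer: $552$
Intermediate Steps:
$N{\left(L \right)} = 3$ ($N{\left(L \right)} = - 3 \left(-1 - 0\right) = - 3 \left(-1 + 0\right) = \left(-3\right) \left(-1\right) = 3$)
$N{\left(-11 \right)} 157 + 81 = 3 \cdot 157 + 81 = 471 + 81 = 552$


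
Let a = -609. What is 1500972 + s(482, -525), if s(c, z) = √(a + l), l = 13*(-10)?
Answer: 1500972 + I*√739 ≈ 1.501e+6 + 27.185*I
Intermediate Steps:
l = -130
s(c, z) = I*√739 (s(c, z) = √(-609 - 130) = √(-739) = I*√739)
1500972 + s(482, -525) = 1500972 + I*√739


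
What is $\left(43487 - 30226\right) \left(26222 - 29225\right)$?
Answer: $-39822783$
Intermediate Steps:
$\left(43487 - 30226\right) \left(26222 - 29225\right) = 13261 \left(-3003\right) = -39822783$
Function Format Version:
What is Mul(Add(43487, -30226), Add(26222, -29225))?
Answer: -39822783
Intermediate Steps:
Mul(Add(43487, -30226), Add(26222, -29225)) = Mul(13261, -3003) = -39822783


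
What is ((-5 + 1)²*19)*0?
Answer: 0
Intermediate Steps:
((-5 + 1)²*19)*0 = ((-4)²*19)*0 = (16*19)*0 = 304*0 = 0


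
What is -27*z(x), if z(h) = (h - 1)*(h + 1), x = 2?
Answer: -81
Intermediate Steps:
z(h) = (1 + h)*(-1 + h) (z(h) = (-1 + h)*(1 + h) = (1 + h)*(-1 + h))
-27*z(x) = -27*(-1 + 2**2) = -27*(-1 + 4) = -27*3 = -81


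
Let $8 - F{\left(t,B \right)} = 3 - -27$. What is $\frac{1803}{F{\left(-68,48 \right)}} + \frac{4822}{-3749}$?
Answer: $- \frac{6865531}{82478} \approx -83.241$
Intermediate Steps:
$F{\left(t,B \right)} = -22$ ($F{\left(t,B \right)} = 8 - \left(3 - -27\right) = 8 - \left(3 + 27\right) = 8 - 30 = -22$)
$\frac{1803}{F{\left(-68,48 \right)}} + \frac{4822}{-3749} = \frac{1803}{-22} + \frac{4822}{-3749} = 1803 \left(- \frac{1}{22}\right) + 4822 \left(- \frac{1}{3749}\right) = - \frac{1803}{22} - \frac{4822}{3749} = - \frac{6865531}{82478}$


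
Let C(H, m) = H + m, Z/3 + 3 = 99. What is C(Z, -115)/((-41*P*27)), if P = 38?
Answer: -173/42066 ≈ -0.0041126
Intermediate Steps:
Z = 288 (Z = -9 + 3*99 = -9 + 297 = 288)
C(Z, -115)/((-41*P*27)) = (288 - 115)/((-41*38*27)) = 173/((-1558*27)) = 173/(-42066) = 173*(-1/42066) = -173/42066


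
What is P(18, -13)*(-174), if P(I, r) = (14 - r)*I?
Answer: -84564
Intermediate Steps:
P(I, r) = I*(14 - r)
P(18, -13)*(-174) = (18*(14 - 1*(-13)))*(-174) = (18*(14 + 13))*(-174) = (18*27)*(-174) = 486*(-174) = -84564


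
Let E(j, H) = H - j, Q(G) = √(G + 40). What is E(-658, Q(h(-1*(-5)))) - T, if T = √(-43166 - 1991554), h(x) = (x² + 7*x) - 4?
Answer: 658 + 4*√6 - 36*I*√1570 ≈ 667.8 - 1426.4*I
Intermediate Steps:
h(x) = -4 + x² + 7*x
Q(G) = √(40 + G)
T = 36*I*√1570 (T = √(-2034720) = 36*I*√1570 ≈ 1426.4*I)
E(-658, Q(h(-1*(-5)))) - T = (√(40 + (-4 + (-1*(-5))² + 7*(-1*(-5)))) - 1*(-658)) - 36*I*√1570 = (√(40 + (-4 + 5² + 7*5)) + 658) - 36*I*√1570 = (√(40 + (-4 + 25 + 35)) + 658) - 36*I*√1570 = (√(40 + 56) + 658) - 36*I*√1570 = (√96 + 658) - 36*I*√1570 = (4*√6 + 658) - 36*I*√1570 = (658 + 4*√6) - 36*I*√1570 = 658 + 4*√6 - 36*I*√1570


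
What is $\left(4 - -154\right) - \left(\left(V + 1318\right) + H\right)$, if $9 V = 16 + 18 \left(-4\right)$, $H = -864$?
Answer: $- \frac{2608}{9} \approx -289.78$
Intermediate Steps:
$V = - \frac{56}{9}$ ($V = \frac{16 + 18 \left(-4\right)}{9} = \frac{16 - 72}{9} = \frac{1}{9} \left(-56\right) = - \frac{56}{9} \approx -6.2222$)
$\left(4 - -154\right) - \left(\left(V + 1318\right) + H\right) = \left(4 - -154\right) - \left(\left(- \frac{56}{9} + 1318\right) - 864\right) = \left(4 + 154\right) - \left(\frac{11806}{9} - 864\right) = 158 - \frac{4030}{9} = - \frac{2608}{9}$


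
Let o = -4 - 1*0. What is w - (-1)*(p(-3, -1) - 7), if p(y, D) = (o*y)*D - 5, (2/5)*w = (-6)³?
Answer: -564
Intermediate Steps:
o = -4 (o = -4 + 0 = -4)
w = -540 (w = (5/2)*(-6)³ = (5/2)*(-216) = -540)
p(y, D) = -5 - 4*D*y (p(y, D) = (-4*y)*D - 5 = -4*D*y - 5 = -5 - 4*D*y)
w - (-1)*(p(-3, -1) - 7) = -540 - (-1)*((-5 - 4*(-1)*(-3)) - 7) = -540 - (-1)*((-5 - 12) - 7) = -540 - (-1)*(-17 - 7) = -540 - (-1)*(-24) = -540 - 1*24 = -540 - 24 = -564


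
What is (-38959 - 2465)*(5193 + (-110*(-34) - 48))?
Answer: -368052240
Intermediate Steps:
(-38959 - 2465)*(5193 + (-110*(-34) - 48)) = -41424*(5193 + (3740 - 48)) = -41424*(5193 + 3692) = -41424*8885 = -368052240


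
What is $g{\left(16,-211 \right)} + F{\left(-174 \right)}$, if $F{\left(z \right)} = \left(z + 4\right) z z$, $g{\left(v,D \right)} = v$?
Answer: $-5146904$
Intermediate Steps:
$F{\left(z \right)} = z^{2} \left(4 + z\right)$ ($F{\left(z \right)} = \left(4 + z\right) z z = z \left(4 + z\right) z = z^{2} \left(4 + z\right)$)
$g{\left(16,-211 \right)} + F{\left(-174 \right)} = 16 + \left(-174\right)^{2} \left(4 - 174\right) = 16 + 30276 \left(-170\right) = 16 - 5146920 = -5146904$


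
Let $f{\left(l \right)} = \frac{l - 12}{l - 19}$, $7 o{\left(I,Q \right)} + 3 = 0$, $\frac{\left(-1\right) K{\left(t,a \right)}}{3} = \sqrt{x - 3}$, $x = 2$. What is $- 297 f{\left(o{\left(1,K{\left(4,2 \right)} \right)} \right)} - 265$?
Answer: $- \frac{61879}{136} \approx -454.99$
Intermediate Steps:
$K{\left(t,a \right)} = - 3 i$ ($K{\left(t,a \right)} = - 3 \sqrt{2 - 3} = - 3 \sqrt{-1} = - 3 i$)
$o{\left(I,Q \right)} = - \frac{3}{7}$ ($o{\left(I,Q \right)} = - \frac{3}{7} + \frac{1}{7} \cdot 0 = - \frac{3}{7} + 0 = - \frac{3}{7}$)
$f{\left(l \right)} = \frac{-12 + l}{-19 + l}$
$- 297 f{\left(o{\left(1,K{\left(4,2 \right)} \right)} \right)} - 265 = - 297 \frac{-12 - \frac{3}{7}}{-19 - \frac{3}{7}} - 265 = - 297 \frac{1}{- \frac{136}{7}} \left(- \frac{87}{7}\right) - 265 = - 297 \left(\left(- \frac{7}{136}\right) \left(- \frac{87}{7}\right)\right) - 265 = \left(-297\right) \frac{87}{136} - 265 = - \frac{25839}{136} - 265 = - \frac{61879}{136}$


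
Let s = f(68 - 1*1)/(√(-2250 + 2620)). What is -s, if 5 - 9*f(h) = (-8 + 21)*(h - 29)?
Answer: 163*√370/1110 ≈ 2.8247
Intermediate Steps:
f(h) = 382/9 - 13*h/9 (f(h) = 5/9 - (-8 + 21)*(h - 29)/9 = 5/9 - 13*(-29 + h)/9 = 5/9 - (-377 + 13*h)/9 = 5/9 + (377/9 - 13*h/9) = 382/9 - 13*h/9)
s = -163*√370/1110 (s = (382/9 - 13*(68 - 1*1)/9)/(√(-2250 + 2620)) = (382/9 - 13*(68 - 1)/9)/(√370) = (382/9 - 13/9*67)*(√370/370) = (382/9 - 871/9)*(√370/370) = -163*√370/1110 ≈ -2.8247)
-s = -(-163)*√370/1110 = 163*√370/1110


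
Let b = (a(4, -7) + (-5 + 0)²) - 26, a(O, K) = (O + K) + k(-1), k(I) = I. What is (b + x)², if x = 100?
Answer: 9025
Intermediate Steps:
a(O, K) = -1 + K + O (a(O, K) = (O + K) - 1 = (K + O) - 1 = -1 + K + O)
b = -5 (b = ((-1 - 7 + 4) + (-5 + 0)²) - 26 = (-4 + (-5)²) - 26 = (-4 + 25) - 26 = 21 - 26 = -5)
(b + x)² = (-5 + 100)² = 95² = 9025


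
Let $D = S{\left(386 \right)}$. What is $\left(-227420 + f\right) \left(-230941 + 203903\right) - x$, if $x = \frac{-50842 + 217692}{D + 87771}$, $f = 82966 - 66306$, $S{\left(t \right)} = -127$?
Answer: $\frac{249720932495935}{43822} \approx 5.6985 \cdot 10^{9}$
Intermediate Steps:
$f = 16660$
$D = -127$
$x = \frac{83425}{43822}$ ($x = \frac{-50842 + 217692}{-127 + 87771} = \frac{166850}{87644} = 166850 \cdot \frac{1}{87644} = \frac{83425}{43822} \approx 1.9037$)
$\left(-227420 + f\right) \left(-230941 + 203903\right) - x = \left(-227420 + 16660\right) \left(-230941 + 203903\right) - \frac{83425}{43822} = \left(-210760\right) \left(-27038\right) - \frac{83425}{43822} = 5698528880 - \frac{83425}{43822} = \frac{249720932495935}{43822}$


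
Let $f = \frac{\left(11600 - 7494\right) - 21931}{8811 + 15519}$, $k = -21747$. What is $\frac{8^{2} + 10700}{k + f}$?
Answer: $- \frac{52377624}{105824467} \approx -0.49495$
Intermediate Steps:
$f = - \frac{3565}{4866}$ ($f = \frac{\left(11600 - 7494\right) - 21931}{24330} = \left(4106 - 21931\right) \frac{1}{24330} = \left(-17825\right) \frac{1}{24330} = - \frac{3565}{4866} \approx -0.73263$)
$\frac{8^{2} + 10700}{k + f} = \frac{8^{2} + 10700}{-21747 - \frac{3565}{4866}} = \frac{64 + 10700}{- \frac{105824467}{4866}} = 10764 \left(- \frac{4866}{105824467}\right) = - \frac{52377624}{105824467}$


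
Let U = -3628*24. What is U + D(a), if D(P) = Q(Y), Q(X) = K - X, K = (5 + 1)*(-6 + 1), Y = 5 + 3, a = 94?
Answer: -87110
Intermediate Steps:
Y = 8
U = -87072
K = -30 (K = 6*(-5) = -30)
Q(X) = -30 - X
D(P) = -38 (D(P) = -30 - 1*8 = -30 - 8 = -38)
U + D(a) = -87072 - 38 = -87110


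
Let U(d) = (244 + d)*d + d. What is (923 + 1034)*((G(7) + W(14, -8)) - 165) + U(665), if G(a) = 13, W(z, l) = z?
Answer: 335084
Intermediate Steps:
U(d) = d + d*(244 + d) (U(d) = d*(244 + d) + d = d + d*(244 + d))
(923 + 1034)*((G(7) + W(14, -8)) - 165) + U(665) = (923 + 1034)*((13 + 14) - 165) + 665*(245 + 665) = 1957*(27 - 165) + 665*910 = 1957*(-138) + 605150 = -270066 + 605150 = 335084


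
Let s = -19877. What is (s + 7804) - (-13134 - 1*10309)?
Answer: 11370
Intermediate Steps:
(s + 7804) - (-13134 - 1*10309) = (-19877 + 7804) - (-13134 - 1*10309) = -12073 - (-13134 - 10309) = -12073 - 1*(-23443) = -12073 + 23443 = 11370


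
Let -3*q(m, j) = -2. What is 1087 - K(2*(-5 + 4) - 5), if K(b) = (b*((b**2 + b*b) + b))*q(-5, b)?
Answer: 4535/3 ≈ 1511.7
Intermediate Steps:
q(m, j) = 2/3 (q(m, j) = -1/3*(-2) = 2/3)
K(b) = 2*b*(b + 2*b**2)/3 (K(b) = (b*((b**2 + b*b) + b))*(2/3) = (b*((b**2 + b**2) + b))*(2/3) = (b*(2*b**2 + b))*(2/3) = (b*(b + 2*b**2))*(2/3) = 2*b*(b + 2*b**2)/3)
1087 - K(2*(-5 + 4) - 5) = 1087 - 2*(2*(-5 + 4) - 5)**2*(1 + 2*(2*(-5 + 4) - 5))/3 = 1087 - 2*(2*(-1) - 5)**2*(1 + 2*(2*(-1) - 5))/3 = 1087 - 2*(-2 - 5)**2*(1 + 2*(-2 - 5))/3 = 1087 - 2*(-7)**2*(1 + 2*(-7))/3 = 1087 - 2*49*(1 - 14)/3 = 1087 - 2*49*(-13)/3 = 1087 - 1*(-1274/3) = 1087 + 1274/3 = 4535/3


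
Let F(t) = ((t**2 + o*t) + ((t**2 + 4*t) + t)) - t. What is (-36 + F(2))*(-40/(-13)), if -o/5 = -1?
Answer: -400/13 ≈ -30.769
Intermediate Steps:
o = 5 (o = -5*(-1) = 5)
F(t) = 2*t**2 + 9*t (F(t) = ((t**2 + 5*t) + ((t**2 + 4*t) + t)) - t = ((t**2 + 5*t) + (t**2 + 5*t)) - t = (2*t**2 + 10*t) - t = 2*t**2 + 9*t)
(-36 + F(2))*(-40/(-13)) = (-36 + 2*(9 + 2*2))*(-40/(-13)) = (-36 + 2*(9 + 4))*(-40*(-1/13)) = (-36 + 2*13)*(40/13) = (-36 + 26)*(40/13) = -10*40/13 = -400/13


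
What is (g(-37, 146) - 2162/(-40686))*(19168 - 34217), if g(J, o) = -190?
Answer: 58150675361/20343 ≈ 2.8585e+6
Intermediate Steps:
(g(-37, 146) - 2162/(-40686))*(19168 - 34217) = (-190 - 2162/(-40686))*(19168 - 34217) = (-190 - 2162*(-1/40686))*(-15049) = (-190 + 1081/20343)*(-15049) = -3864089/20343*(-15049) = 58150675361/20343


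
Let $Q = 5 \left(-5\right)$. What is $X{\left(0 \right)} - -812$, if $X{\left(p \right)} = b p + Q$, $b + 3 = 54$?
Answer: $787$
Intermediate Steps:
$b = 51$ ($b = -3 + 54 = 51$)
$Q = -25$
$X{\left(p \right)} = -25 + 51 p$ ($X{\left(p \right)} = 51 p - 25 = -25 + 51 p$)
$X{\left(0 \right)} - -812 = \left(-25 + 51 \cdot 0\right) - -812 = \left(-25 + 0\right) + 812 = -25 + 812 = 787$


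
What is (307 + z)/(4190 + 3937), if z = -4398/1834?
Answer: 279320/7452459 ≈ 0.037480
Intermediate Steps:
z = -2199/917 (z = -4398*1/1834 = -2199/917 ≈ -2.3980)
(307 + z)/(4190 + 3937) = (307 - 2199/917)/(4190 + 3937) = (279320/917)/8127 = (279320/917)*(1/8127) = 279320/7452459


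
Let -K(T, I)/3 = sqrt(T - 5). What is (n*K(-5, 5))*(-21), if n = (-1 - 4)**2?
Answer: 1575*I*sqrt(10) ≈ 4980.6*I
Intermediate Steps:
K(T, I) = -3*sqrt(-5 + T) (K(T, I) = -3*sqrt(T - 5) = -3*sqrt(-5 + T))
n = 25 (n = (-5)**2 = 25)
(n*K(-5, 5))*(-21) = (25*(-3*sqrt(-5 - 5)))*(-21) = (25*(-3*I*sqrt(10)))*(-21) = -75*I*sqrt(10)*(-21) = 1575*I*sqrt(10)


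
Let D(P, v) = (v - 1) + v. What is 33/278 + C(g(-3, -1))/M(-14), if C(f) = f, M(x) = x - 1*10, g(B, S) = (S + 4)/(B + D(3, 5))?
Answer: 653/6672 ≈ 0.097872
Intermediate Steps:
D(P, v) = -1 + 2*v (D(P, v) = (-1 + v) + v = -1 + 2*v)
g(B, S) = (4 + S)/(9 + B) (g(B, S) = (S + 4)/(B + (-1 + 2*5)) = (4 + S)/(B + (-1 + 10)) = (4 + S)/(B + 9) = (4 + S)/(9 + B))
M(x) = -10 + x (M(x) = x - 10 = -10 + x)
33/278 + C(g(-3, -1))/M(-14) = 33/278 + ((4 - 1)/(9 - 3))/(-10 - 14) = 33*(1/278) + (3/6)/(-24) = 33/278 + ((⅙)*3)*(-1/24) = 33/278 + (½)*(-1/24) = 33/278 - 1/48 = 653/6672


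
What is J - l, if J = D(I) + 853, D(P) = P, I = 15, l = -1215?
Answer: 2083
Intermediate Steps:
J = 868 (J = 15 + 853 = 868)
J - l = 868 - 1*(-1215) = 868 + 1215 = 2083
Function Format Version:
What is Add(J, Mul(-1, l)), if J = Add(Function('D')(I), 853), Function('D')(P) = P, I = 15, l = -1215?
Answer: 2083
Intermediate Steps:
J = 868 (J = Add(15, 853) = 868)
Add(J, Mul(-1, l)) = Add(868, Mul(-1, -1215)) = Add(868, 1215) = 2083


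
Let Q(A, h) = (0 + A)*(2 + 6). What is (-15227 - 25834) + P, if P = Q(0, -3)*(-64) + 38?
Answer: -41023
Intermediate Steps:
Q(A, h) = 8*A (Q(A, h) = A*8 = 8*A)
P = 38 (P = (8*0)*(-64) + 38 = 0*(-64) + 38 = 0 + 38 = 38)
(-15227 - 25834) + P = (-15227 - 25834) + 38 = -41061 + 38 = -41023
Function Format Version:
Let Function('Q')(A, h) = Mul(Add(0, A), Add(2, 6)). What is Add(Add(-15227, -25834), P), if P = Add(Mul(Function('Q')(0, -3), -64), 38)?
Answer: -41023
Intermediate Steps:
Function('Q')(A, h) = Mul(8, A) (Function('Q')(A, h) = Mul(A, 8) = Mul(8, A))
P = 38 (P = Add(Mul(Mul(8, 0), -64), 38) = Add(Mul(0, -64), 38) = Add(0, 38) = 38)
Add(Add(-15227, -25834), P) = Add(Add(-15227, -25834), 38) = Add(-41061, 38) = -41023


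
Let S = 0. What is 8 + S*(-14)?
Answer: 8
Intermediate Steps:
8 + S*(-14) = 8 + 0*(-14) = 8 + 0 = 8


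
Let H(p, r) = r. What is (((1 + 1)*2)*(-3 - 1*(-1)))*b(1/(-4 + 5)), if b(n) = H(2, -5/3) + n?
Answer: 16/3 ≈ 5.3333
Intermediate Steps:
b(n) = -5/3 + n
(((1 + 1)*2)*(-3 - 1*(-1)))*b(1/(-4 + 5)) = (((1 + 1)*2)*(-3 - 1*(-1)))*(-5/3 + 1/(-4 + 5)) = ((2*2)*(-3 + 1))*(-5/3 + 1/1) = (4*(-2))*(-5/3 + 1) = -8*(-2/3) = 16/3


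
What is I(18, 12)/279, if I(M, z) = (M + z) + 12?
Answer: 14/93 ≈ 0.15054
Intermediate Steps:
I(M, z) = 12 + M + z
I(18, 12)/279 = (12 + 18 + 12)/279 = 42*(1/279) = 14/93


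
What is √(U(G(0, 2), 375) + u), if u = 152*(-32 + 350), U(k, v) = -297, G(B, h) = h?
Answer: √48039 ≈ 219.18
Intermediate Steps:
u = 48336 (u = 152*318 = 48336)
√(U(G(0, 2), 375) + u) = √(-297 + 48336) = √48039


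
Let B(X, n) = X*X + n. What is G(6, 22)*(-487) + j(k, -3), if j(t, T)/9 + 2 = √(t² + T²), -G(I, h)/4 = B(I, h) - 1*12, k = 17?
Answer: 89590 + 9*√298 ≈ 89745.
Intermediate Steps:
B(X, n) = n + X² (B(X, n) = X² + n = n + X²)
G(I, h) = 48 - 4*h - 4*I² (G(I, h) = -4*((h + I²) - 1*12) = -4*((h + I²) - 12) = -4*(-12 + h + I²) = 48 - 4*h - 4*I²)
j(t, T) = -18 + 9*√(T² + t²) (j(t, T) = -18 + 9*√(t² + T²) = -18 + 9*√(T² + t²))
G(6, 22)*(-487) + j(k, -3) = (48 - 4*22 - 4*6²)*(-487) + (-18 + 9*√((-3)² + 17²)) = (48 - 88 - 4*36)*(-487) + (-18 + 9*√(9 + 289)) = (48 - 88 - 144)*(-487) + (-18 + 9*√298) = -184*(-487) + (-18 + 9*√298) = 89608 + (-18 + 9*√298) = 89590 + 9*√298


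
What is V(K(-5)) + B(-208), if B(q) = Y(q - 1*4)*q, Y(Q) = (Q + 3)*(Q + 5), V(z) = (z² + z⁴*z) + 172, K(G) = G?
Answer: -9001632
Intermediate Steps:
V(z) = 172 + z² + z⁵ (V(z) = (z² + z⁵) + 172 = 172 + z² + z⁵)
Y(Q) = (3 + Q)*(5 + Q)
B(q) = q*(-17 + (-4 + q)² + 8*q) (B(q) = (15 + (q - 1*4)² + 8*(q - 1*4))*q = (15 + (q - 4)² + 8*(q - 4))*q = (15 + (-4 + q)² + 8*(-4 + q))*q = (15 + (-4 + q)² + (-32 + 8*q))*q = (-17 + (-4 + q)² + 8*q)*q = q*(-17 + (-4 + q)² + 8*q))
V(K(-5)) + B(-208) = (172 + (-5)² + (-5)⁵) + ((-208)³ - 1*(-208)) = (172 + 25 - 3125) + (-8998912 + 208) = -2928 - 8998704 = -9001632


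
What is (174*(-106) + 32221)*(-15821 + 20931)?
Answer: 70400470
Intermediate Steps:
(174*(-106) + 32221)*(-15821 + 20931) = (-18444 + 32221)*5110 = 13777*5110 = 70400470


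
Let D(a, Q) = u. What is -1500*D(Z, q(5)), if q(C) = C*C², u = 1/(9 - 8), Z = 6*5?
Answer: -1500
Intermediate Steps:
Z = 30
u = 1 (u = 1/1 = 1)
q(C) = C³
D(a, Q) = 1
-1500*D(Z, q(5)) = -1500*1 = -1500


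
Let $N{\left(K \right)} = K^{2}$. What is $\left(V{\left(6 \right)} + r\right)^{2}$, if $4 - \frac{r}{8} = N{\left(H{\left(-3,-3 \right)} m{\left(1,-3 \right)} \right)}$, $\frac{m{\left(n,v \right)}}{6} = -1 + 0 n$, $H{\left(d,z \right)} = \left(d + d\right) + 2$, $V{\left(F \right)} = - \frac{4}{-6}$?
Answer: $\frac{188403076}{9} \approx 2.0934 \cdot 10^{7}$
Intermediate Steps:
$V{\left(F \right)} = \frac{2}{3}$ ($V{\left(F \right)} = \left(-4\right) \left(- \frac{1}{6}\right) = \frac{2}{3}$)
$H{\left(d,z \right)} = 2 + 2 d$ ($H{\left(d,z \right)} = 2 d + 2 = 2 + 2 d$)
$m{\left(n,v \right)} = -6$ ($m{\left(n,v \right)} = 6 \left(-1 + 0 n\right) = 6 \left(-1 + 0\right) = 6 \left(-1\right) = -6$)
$r = -4576$ ($r = 32 - 8 \left(\left(2 + 2 \left(-3\right)\right) \left(-6\right)\right)^{2} = 32 - 8 \left(\left(2 - 6\right) \left(-6\right)\right)^{2} = 32 - 8 \left(\left(-4\right) \left(-6\right)\right)^{2} = 32 - 8 \cdot 24^{2} = 32 - 4608 = -4576$)
$\left(V{\left(6 \right)} + r\right)^{2} = \left(\frac{2}{3} - 4576\right)^{2} = \left(- \frac{13726}{3}\right)^{2} = \frac{188403076}{9}$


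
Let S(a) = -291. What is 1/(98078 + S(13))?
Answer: 1/97787 ≈ 1.0226e-5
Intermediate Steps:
1/(98078 + S(13)) = 1/(98078 - 291) = 1/97787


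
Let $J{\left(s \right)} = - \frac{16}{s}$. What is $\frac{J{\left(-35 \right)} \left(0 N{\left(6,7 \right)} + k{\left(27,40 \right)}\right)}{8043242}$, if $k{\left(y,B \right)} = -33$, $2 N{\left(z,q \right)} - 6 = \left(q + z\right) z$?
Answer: $- \frac{264}{140756735} \approx -1.8756 \cdot 10^{-6}$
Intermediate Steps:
$N{\left(z,q \right)} = 3 + \frac{z \left(q + z\right)}{2}$ ($N{\left(z,q \right)} = 3 + \frac{\left(q + z\right) z}{2} = 3 + \frac{z \left(q + z\right)}{2}$)
$\frac{J{\left(-35 \right)} \left(0 N{\left(6,7 \right)} + k{\left(27,40 \right)}\right)}{8043242} = \frac{- \frac{16}{-35} \left(0 \left(3 + \frac{6^{2}}{2} + \frac{1}{2} \cdot 7 \cdot 6\right) - 33\right)}{8043242} = \left(-16\right) \left(- \frac{1}{35}\right) \left(0 \left(3 + \frac{1}{2} \cdot 36 + 21\right) - 33\right) \frac{1}{8043242} = \frac{16 \left(0 \left(3 + 18 + 21\right) - 33\right)}{35} \cdot \frac{1}{8043242} = \frac{16 \left(0 \cdot 42 - 33\right)}{35} \cdot \frac{1}{8043242} = \frac{16 \left(0 - 33\right)}{35} \cdot \frac{1}{8043242} = \frac{16}{35} \left(-33\right) \frac{1}{8043242} = \left(- \frac{528}{35}\right) \frac{1}{8043242} = - \frac{264}{140756735}$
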